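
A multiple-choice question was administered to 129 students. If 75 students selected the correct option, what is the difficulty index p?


Item difficulty p = number correct / total examinees
p = 75 / 129
p = 0.5814

0.5814


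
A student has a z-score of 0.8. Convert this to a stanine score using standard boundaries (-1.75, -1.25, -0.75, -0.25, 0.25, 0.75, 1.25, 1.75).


Stanine boundaries: [-1.75, -1.25, -0.75, -0.25, 0.25, 0.75, 1.25, 1.75]
z = 0.8
Check each boundary:
  z >= -1.75 -> could be stanine 2
  z >= -1.25 -> could be stanine 3
  z >= -0.75 -> could be stanine 4
  z >= -0.25 -> could be stanine 5
  z >= 0.25 -> could be stanine 6
  z >= 0.75 -> could be stanine 7
  z < 1.25
  z < 1.75
Highest qualifying boundary gives stanine = 7

7


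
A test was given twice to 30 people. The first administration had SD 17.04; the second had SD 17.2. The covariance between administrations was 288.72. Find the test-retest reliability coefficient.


r = cov(X,Y) / (SD_X * SD_Y)
r = 288.72 / (17.04 * 17.2)
r = 288.72 / 293.088
r = 0.9851

0.9851


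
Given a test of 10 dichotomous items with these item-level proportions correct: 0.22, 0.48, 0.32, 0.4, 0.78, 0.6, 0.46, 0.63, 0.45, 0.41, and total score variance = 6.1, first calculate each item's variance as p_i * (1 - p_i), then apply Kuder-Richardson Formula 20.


For each item, compute p_i * q_i:
  Item 1: 0.22 * 0.78 = 0.1716
  Item 2: 0.48 * 0.52 = 0.2496
  Item 3: 0.32 * 0.68 = 0.2176
  Item 4: 0.4 * 0.6 = 0.24
  Item 5: 0.78 * 0.22 = 0.1716
  Item 6: 0.6 * 0.4 = 0.24
  Item 7: 0.46 * 0.54 = 0.2484
  Item 8: 0.63 * 0.37 = 0.2331
  Item 9: 0.45 * 0.55 = 0.2475
  Item 10: 0.41 * 0.59 = 0.2419
Sum(p_i * q_i) = 0.1716 + 0.2496 + 0.2176 + 0.24 + 0.1716 + 0.24 + 0.2484 + 0.2331 + 0.2475 + 0.2419 = 2.2613
KR-20 = (k/(k-1)) * (1 - Sum(p_i*q_i) / Var_total)
= (10/9) * (1 - 2.2613/6.1)
= 1.1111 * 0.6293
KR-20 = 0.6992

0.6992


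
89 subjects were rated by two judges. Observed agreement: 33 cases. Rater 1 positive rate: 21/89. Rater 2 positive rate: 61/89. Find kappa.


P_o = 33/89 = 0.370787
P_e = (21*61 + 68*28) / 7921 = 0.402096
kappa = (P_o - P_e) / (1 - P_e)
kappa = (0.370787 - 0.402096) / (1 - 0.402096)
kappa = -0.0524

-0.0524


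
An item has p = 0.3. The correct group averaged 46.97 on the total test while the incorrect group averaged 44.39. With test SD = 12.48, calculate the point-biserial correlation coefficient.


q = 1 - p = 0.7
rpb = ((M1 - M0) / SD) * sqrt(p * q)
rpb = ((46.97 - 44.39) / 12.48) * sqrt(0.3 * 0.7)
rpb = 0.0947

0.0947


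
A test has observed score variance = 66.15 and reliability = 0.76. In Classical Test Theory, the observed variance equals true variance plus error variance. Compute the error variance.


var_true = rxx * var_obs = 0.76 * 66.15 = 50.274
var_error = var_obs - var_true
var_error = 66.15 - 50.274
var_error = 15.876

15.876


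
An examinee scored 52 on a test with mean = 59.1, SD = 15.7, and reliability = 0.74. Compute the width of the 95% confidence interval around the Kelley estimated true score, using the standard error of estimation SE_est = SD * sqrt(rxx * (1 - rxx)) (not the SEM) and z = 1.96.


True score estimate = 0.74*52 + 0.26*59.1 = 53.846
SE_est = SD * sqrt(rxx * (1 - rxx)) = 15.7 * sqrt(0.74 * 0.26) = 15.7 * sqrt(0.1924) = 6.886558
CI = T_est +/- z * SE_est, so width = 2 * z * SE_est = 2 * 1.96 * 6.886558
Width = 26.9953

26.9953


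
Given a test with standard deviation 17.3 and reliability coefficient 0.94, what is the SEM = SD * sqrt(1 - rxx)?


SEM = SD * sqrt(1 - rxx)
SEM = 17.3 * sqrt(1 - 0.94)
SEM = 17.3 * sqrt(0.06) = 17.3 * 0.244949
SEM = 4.2376

4.2376


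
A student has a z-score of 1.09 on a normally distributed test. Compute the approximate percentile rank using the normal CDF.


CDF(z) = 0.5 * (1 + erf(z/sqrt(2)))
erf(0.7707) = 0.7243
CDF = 0.8621
Percentile rank = 0.8621 * 100 = 86.21

86.21


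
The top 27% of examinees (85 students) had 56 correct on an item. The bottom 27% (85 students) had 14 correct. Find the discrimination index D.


p_upper = 56/85 = 0.6588
p_lower = 14/85 = 0.1647
D = 0.6588 - 0.1647 = 0.4941

0.4941


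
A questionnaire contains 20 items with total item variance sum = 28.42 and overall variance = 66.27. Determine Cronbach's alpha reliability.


alpha = (k/(k-1)) * (1 - sum(si^2)/s_total^2)
= (20/19) * (1 - 28.42/66.27)
alpha = 0.6012

0.6012


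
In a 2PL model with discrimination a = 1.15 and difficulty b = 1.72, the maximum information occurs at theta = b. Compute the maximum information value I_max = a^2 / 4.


For 2PL, max info at theta = b = 1.72
I_max = a^2 / 4 = 1.15^2 / 4
= 1.3225 / 4
I_max = 0.3306

0.3306


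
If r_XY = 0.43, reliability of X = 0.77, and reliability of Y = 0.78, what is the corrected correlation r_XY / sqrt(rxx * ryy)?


r_corrected = rxy / sqrt(rxx * ryy)
= 0.43 / sqrt(0.77 * 0.78)
= 0.43 / sqrt(0.6006)
= 0.43 / 0.774984
r_corrected = 0.5549

0.5549


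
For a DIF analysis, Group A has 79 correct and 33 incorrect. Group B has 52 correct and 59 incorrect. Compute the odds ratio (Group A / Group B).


Odds_A = 79/33 = 2.3939
Odds_B = 52/59 = 0.8814
OR = Odds_A / Odds_B = 2.3939 / 0.8814
Exactly, OR = (79 * 59) / (33 * 52) = 4661 / 1716
OR = 2.7162

2.7162


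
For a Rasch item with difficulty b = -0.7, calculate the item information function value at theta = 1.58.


P = 1/(1+exp(-(1.58--0.7))) = 0.9072
I = P*(1-P) = 0.9072 * 0.0928
I = 0.0842

0.0842


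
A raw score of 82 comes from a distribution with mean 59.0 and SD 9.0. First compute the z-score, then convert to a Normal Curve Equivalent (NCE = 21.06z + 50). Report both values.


z = (X - mean) / SD = (82 - 59.0) / 9.0
z = 23.0 / 9.0
z = 2.5556
NCE = NCE = 21.06z + 50
Carry z at full precision (z = 23.0 / 9.0) into the conversion:
NCE = 21.06 * (23.0 / 9.0) + 50 = 484.38 / 9.0 + 50
NCE = 53.82 + 50
NCE = 103.82

103.82


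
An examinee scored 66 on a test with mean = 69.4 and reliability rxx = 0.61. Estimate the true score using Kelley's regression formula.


T_est = rxx * X + (1 - rxx) * mean
T_est = 0.61 * 66 + 0.39 * 69.4
T_est = 40.26 + 27.066
T_est = 67.326

67.326


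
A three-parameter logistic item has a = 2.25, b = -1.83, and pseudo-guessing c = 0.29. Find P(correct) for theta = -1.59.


logit = 2.25*(-1.59 - -1.83) = 0.54
P* = 1/(1 + exp(-0.54)) = 0.6318
P = 0.29 + (1 - 0.29) * 0.6318
P = 0.7386

0.7386


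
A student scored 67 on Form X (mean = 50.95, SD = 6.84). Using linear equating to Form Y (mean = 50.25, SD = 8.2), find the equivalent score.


slope = SD_Y / SD_X = 8.2 / 6.84 ~ 1.1988
intercept = mean_Y - slope * mean_X = 50.25 - (8.2 / 6.84) * 50.95 ~ -10.8304
Y = slope * X + intercept. To avoid rounding drift from the rounded slope/intercept, evaluate the equivalent form Y = mean_Y + SD_Y * (X - mean_X) / SD_X at full precision:
Y = 50.25 + 8.2 * (67 - 50.95) / 6.84
Y = 50.25 + 8.2 * 16.05 / 6.84
Y = 50.25 + 131.61 / 6.84
Y = 50.25 + 19.2412
Y = 69.4912

69.4912


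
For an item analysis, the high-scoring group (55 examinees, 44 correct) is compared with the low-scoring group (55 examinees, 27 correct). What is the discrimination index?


p_upper = 44/55 = 0.8
p_lower = 27/55 = 0.4909
D = 0.8 - 0.4909 = 0.3091

0.3091


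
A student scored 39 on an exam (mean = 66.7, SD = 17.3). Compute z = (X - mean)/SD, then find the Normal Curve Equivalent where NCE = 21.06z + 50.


z = (X - mean) / SD = (39 - 66.7) / 17.3
z = -27.7 / 17.3
z = -1.6012
NCE = NCE = 21.06z + 50
Carry z at full precision (z = -27.7 / 17.3) into the conversion:
NCE = 21.06 * (-27.7 / 17.3) + 50 = -583.362 / 17.3 + 50
NCE = -33.7203 + 50
NCE = 16.2797

16.2797


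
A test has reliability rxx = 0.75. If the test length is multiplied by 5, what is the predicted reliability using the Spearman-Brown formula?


r_new = (n * rxx) / (1 + (n-1) * rxx)
r_new = (5 * 0.75) / (1 + 4 * 0.75)
r_new = 3.75 / 4.0
r_new = 0.9375

0.9375


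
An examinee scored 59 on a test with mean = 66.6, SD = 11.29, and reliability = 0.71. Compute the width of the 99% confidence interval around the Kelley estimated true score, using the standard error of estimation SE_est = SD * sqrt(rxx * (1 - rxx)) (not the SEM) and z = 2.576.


True score estimate = 0.71*59 + 0.29*66.6 = 61.204
SE_est = SD * sqrt(rxx * (1 - rxx)) = 11.29 * sqrt(0.71 * 0.29) = 11.29 * sqrt(0.2059) = 5.122974
CI = T_est +/- z * SE_est, so width = 2 * z * SE_est = 2 * 2.576 * 5.122974
Width = 26.3936

26.3936


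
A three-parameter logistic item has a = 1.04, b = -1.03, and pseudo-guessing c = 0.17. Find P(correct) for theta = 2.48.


logit = 1.04*(2.48 - -1.03) = 3.6504
P* = 1/(1 + exp(-3.6504)) = 0.9747
P = 0.17 + (1 - 0.17) * 0.9747
P = 0.979

0.979


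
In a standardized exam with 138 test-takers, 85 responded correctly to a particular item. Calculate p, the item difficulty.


Item difficulty p = number correct / total examinees
p = 85 / 138
p = 0.6159

0.6159


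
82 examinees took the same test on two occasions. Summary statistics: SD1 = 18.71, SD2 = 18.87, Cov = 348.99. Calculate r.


r = cov(X,Y) / (SD_X * SD_Y)
r = 348.99 / (18.71 * 18.87)
r = 348.99 / 353.0577
r = 0.9885

0.9885


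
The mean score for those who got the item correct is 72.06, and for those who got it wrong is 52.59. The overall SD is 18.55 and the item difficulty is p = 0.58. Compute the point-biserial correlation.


q = 1 - p = 0.42
rpb = ((M1 - M0) / SD) * sqrt(p * q)
rpb = ((72.06 - 52.59) / 18.55) * sqrt(0.58 * 0.42)
rpb = 0.518

0.518


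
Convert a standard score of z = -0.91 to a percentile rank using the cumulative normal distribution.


CDF(z) = 0.5 * (1 + erf(z/sqrt(2)))
erf(-0.6435) = -0.6372
CDF = 0.1814
Percentile rank = 0.1814 * 100 = 18.14

18.14


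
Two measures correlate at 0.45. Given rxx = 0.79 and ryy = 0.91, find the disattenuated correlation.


r_corrected = rxy / sqrt(rxx * ryy)
= 0.45 / sqrt(0.79 * 0.91)
= 0.45 / sqrt(0.7189)
= 0.45 / 0.84788
r_corrected = 0.5307

0.5307


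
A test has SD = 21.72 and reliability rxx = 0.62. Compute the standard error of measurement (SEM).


SEM = SD * sqrt(1 - rxx)
SEM = 21.72 * sqrt(1 - 0.62)
SEM = 21.72 * sqrt(0.38) = 21.72 * 0.616441
SEM = 13.3891

13.3891


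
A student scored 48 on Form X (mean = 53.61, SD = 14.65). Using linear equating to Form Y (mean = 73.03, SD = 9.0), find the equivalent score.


slope = SD_Y / SD_X = 9.0 / 14.65 ~ 0.6143
intercept = mean_Y - slope * mean_X = 73.03 - (9.0 / 14.65) * 53.61 ~ 40.0955
Y = slope * X + intercept. To avoid rounding drift from the rounded slope/intercept, evaluate the equivalent form Y = mean_Y + SD_Y * (X - mean_X) / SD_X at full precision:
Y = 73.03 + 9.0 * (48 - 53.61) / 14.65
Y = 73.03 - 9.0 * 5.61 / 14.65
Y = 73.03 - 50.49 / 14.65
Y = 73.03 - 3.4464
Y = 69.5836

69.5836


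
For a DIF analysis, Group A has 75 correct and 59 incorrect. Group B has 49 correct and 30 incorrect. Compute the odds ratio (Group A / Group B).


Odds_A = 75/59 = 1.2712
Odds_B = 49/30 = 1.6333
OR = Odds_A / Odds_B = 1.2712 / 1.6333
Exactly, OR = (75 * 30) / (59 * 49) = 2250 / 2891
OR = 0.7783

0.7783


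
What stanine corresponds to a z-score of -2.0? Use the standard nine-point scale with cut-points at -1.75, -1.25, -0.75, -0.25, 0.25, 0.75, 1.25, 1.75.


Stanine boundaries: [-1.75, -1.25, -0.75, -0.25, 0.25, 0.75, 1.25, 1.75]
z = -2.0
Check each boundary:
  z < -1.75
  z < -1.25
  z < -0.75
  z < -0.25
  z < 0.25
  z < 0.75
  z < 1.25
  z < 1.75
Highest qualifying boundary gives stanine = 1

1


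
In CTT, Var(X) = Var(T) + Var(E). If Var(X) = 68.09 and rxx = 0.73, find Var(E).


var_true = rxx * var_obs = 0.73 * 68.09 = 49.7057
var_error = var_obs - var_true
var_error = 68.09 - 49.7057
var_error = 18.3843

18.3843


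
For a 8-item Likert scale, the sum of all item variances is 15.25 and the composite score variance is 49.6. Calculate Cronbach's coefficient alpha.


alpha = (k/(k-1)) * (1 - sum(si^2)/s_total^2)
= (8/7) * (1 - 15.25/49.6)
alpha = 0.7915

0.7915


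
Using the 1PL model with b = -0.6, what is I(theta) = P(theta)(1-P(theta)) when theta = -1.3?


P = 1/(1+exp(-(-1.3--0.6))) = 0.3318
I = P*(1-P) = 0.3318 * 0.6682
I = 0.2217

0.2217


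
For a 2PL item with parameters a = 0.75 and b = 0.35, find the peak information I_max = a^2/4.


For 2PL, max info at theta = b = 0.35
I_max = a^2 / 4 = 0.75^2 / 4
= 0.5625 / 4
I_max = 0.1406

0.1406


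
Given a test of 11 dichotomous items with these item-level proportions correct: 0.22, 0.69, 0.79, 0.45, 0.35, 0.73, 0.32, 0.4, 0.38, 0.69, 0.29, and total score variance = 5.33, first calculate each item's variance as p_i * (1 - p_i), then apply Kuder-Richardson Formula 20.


For each item, compute p_i * q_i:
  Item 1: 0.22 * 0.78 = 0.1716
  Item 2: 0.69 * 0.31 = 0.2139
  Item 3: 0.79 * 0.21 = 0.1659
  Item 4: 0.45 * 0.55 = 0.2475
  Item 5: 0.35 * 0.65 = 0.2275
  Item 6: 0.73 * 0.27 = 0.1971
  Item 7: 0.32 * 0.68 = 0.2176
  Item 8: 0.4 * 0.6 = 0.24
  Item 9: 0.38 * 0.62 = 0.2356
  Item 10: 0.69 * 0.31 = 0.2139
  Item 11: 0.29 * 0.71 = 0.2059
Sum(p_i * q_i) = 0.1716 + 0.2139 + 0.1659 + 0.2475 + 0.2275 + 0.1971 + 0.2176 + 0.24 + 0.2356 + 0.2139 + 0.2059 = 2.3365
KR-20 = (k/(k-1)) * (1 - Sum(p_i*q_i) / Var_total)
= (11/10) * (1 - 2.3365/5.33)
= 1.1 * 0.5616
KR-20 = 0.6178

0.6178


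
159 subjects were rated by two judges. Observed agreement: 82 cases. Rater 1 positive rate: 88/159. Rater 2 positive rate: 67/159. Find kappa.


P_o = 82/159 = 0.515723
P_e = (88*67 + 71*92) / 25281 = 0.491594
kappa = (P_o - P_e) / (1 - P_e)
kappa = (0.515723 - 0.491594) / (1 - 0.491594)
kappa = 0.0475

0.0475


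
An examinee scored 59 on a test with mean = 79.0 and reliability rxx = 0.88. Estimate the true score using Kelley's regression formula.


T_est = rxx * X + (1 - rxx) * mean
T_est = 0.88 * 59 + 0.12 * 79.0
T_est = 51.92 + 9.48
T_est = 61.4

61.4


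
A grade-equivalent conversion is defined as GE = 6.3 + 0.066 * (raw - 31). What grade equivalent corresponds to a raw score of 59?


raw - median = 59 - 31 = 28
slope * diff = 0.066 * 28 = 1.848
GE = 6.3 + 1.848
GE = 8.148

8.148


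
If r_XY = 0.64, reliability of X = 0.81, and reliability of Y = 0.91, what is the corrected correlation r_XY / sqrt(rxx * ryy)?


r_corrected = rxy / sqrt(rxx * ryy)
= 0.64 / sqrt(0.81 * 0.91)
= 0.64 / sqrt(0.7371)
= 0.64 / 0.858545
r_corrected = 0.7454

0.7454


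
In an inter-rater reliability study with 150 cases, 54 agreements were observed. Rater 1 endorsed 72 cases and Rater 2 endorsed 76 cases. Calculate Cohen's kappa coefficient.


P_o = 54/150 = 0.36
P_e = (72*76 + 78*74) / 22500 = 0.499733
kappa = (P_o - P_e) / (1 - P_e)
kappa = (0.36 - 0.499733) / (1 - 0.499733)
kappa = -0.2793

-0.2793


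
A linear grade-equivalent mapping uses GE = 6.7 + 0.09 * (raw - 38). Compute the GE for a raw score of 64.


raw - median = 64 - 38 = 26
slope * diff = 0.09 * 26 = 2.34
GE = 6.7 + 2.34
GE = 9.04

9.04


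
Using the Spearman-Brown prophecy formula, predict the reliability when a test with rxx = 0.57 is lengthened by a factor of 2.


r_new = (n * rxx) / (1 + (n-1) * rxx)
r_new = (2 * 0.57) / (1 + 1 * 0.57)
r_new = 1.14 / 1.57
r_new = 0.7261

0.7261


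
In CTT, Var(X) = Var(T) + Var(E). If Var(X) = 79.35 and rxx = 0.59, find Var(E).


var_true = rxx * var_obs = 0.59 * 79.35 = 46.8165
var_error = var_obs - var_true
var_error = 79.35 - 46.8165
var_error = 32.5335

32.5335


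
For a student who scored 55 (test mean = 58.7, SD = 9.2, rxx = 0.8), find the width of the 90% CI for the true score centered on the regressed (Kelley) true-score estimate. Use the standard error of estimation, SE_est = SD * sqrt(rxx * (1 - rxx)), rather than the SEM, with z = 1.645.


True score estimate = 0.8*55 + 0.2*58.7 = 55.74
SE_est = SD * sqrt(rxx * (1 - rxx)) = 9.2 * sqrt(0.8 * 0.2) = 9.2 * sqrt(0.16) = 3.68
CI = T_est +/- z * SE_est, so width = 2 * z * SE_est = 2 * 1.645 * 3.68
Width = 12.1072

12.1072


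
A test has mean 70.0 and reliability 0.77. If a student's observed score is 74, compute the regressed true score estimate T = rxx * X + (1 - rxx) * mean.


T_est = rxx * X + (1 - rxx) * mean
T_est = 0.77 * 74 + 0.23 * 70.0
T_est = 56.98 + 16.1
T_est = 73.08

73.08


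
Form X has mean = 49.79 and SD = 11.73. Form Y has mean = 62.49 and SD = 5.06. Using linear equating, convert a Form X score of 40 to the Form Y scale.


slope = SD_Y / SD_X = 5.06 / 11.73 ~ 0.4314
intercept = mean_Y - slope * mean_X = 62.49 - (5.06 / 11.73) * 49.79 ~ 41.012
Y = slope * X + intercept. To avoid rounding drift from the rounded slope/intercept, evaluate the equivalent form Y = mean_Y + SD_Y * (X - mean_X) / SD_X at full precision:
Y = 62.49 + 5.06 * (40 - 49.79) / 11.73
Y = 62.49 - 5.06 * 9.79 / 11.73
Y = 62.49 - 49.5374 / 11.73
Y = 62.49 - 4.2231
Y = 58.2669

58.2669


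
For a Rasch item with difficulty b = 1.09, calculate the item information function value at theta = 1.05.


P = 1/(1+exp(-(1.05-1.09))) = 0.49
I = P*(1-P) = 0.49 * 0.51
I = 0.2499

0.2499


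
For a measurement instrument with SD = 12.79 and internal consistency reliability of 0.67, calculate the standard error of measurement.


SEM = SD * sqrt(1 - rxx)
SEM = 12.79 * sqrt(1 - 0.67)
SEM = 12.79 * sqrt(0.33) = 12.79 * 0.574456
SEM = 7.3473

7.3473


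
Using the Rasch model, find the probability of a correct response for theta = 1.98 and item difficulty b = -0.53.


theta - b = 1.98 - -0.53 = 2.51
exp(-(theta - b)) = exp(-2.51) = 0.0813
P = 1 / (1 + 0.0813)
P = 0.9248

0.9248


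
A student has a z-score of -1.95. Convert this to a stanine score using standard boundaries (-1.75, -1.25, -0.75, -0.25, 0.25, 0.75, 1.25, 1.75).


Stanine boundaries: [-1.75, -1.25, -0.75, -0.25, 0.25, 0.75, 1.25, 1.75]
z = -1.95
Check each boundary:
  z < -1.75
  z < -1.25
  z < -0.75
  z < -0.25
  z < 0.25
  z < 0.75
  z < 1.25
  z < 1.75
Highest qualifying boundary gives stanine = 1

1


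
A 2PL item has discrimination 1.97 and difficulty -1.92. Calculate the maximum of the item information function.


For 2PL, max info at theta = b = -1.92
I_max = a^2 / 4 = 1.97^2 / 4
= 3.8809 / 4
I_max = 0.9702

0.9702


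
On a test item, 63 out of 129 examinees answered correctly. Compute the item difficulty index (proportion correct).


Item difficulty p = number correct / total examinees
p = 63 / 129
p = 0.4884

0.4884


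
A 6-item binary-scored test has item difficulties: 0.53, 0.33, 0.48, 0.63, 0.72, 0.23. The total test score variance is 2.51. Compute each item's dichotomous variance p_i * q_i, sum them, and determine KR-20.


For each item, compute p_i * q_i:
  Item 1: 0.53 * 0.47 = 0.2491
  Item 2: 0.33 * 0.67 = 0.2211
  Item 3: 0.48 * 0.52 = 0.2496
  Item 4: 0.63 * 0.37 = 0.2331
  Item 5: 0.72 * 0.28 = 0.2016
  Item 6: 0.23 * 0.77 = 0.1771
Sum(p_i * q_i) = 0.2491 + 0.2211 + 0.2496 + 0.2331 + 0.2016 + 0.1771 = 1.3316
KR-20 = (k/(k-1)) * (1 - Sum(p_i*q_i) / Var_total)
= (6/5) * (1 - 1.3316/2.51)
= 1.2 * 0.4695
KR-20 = 0.5634

0.5634


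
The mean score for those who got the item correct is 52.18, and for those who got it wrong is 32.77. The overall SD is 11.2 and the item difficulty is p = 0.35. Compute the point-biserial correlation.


q = 1 - p = 0.65
rpb = ((M1 - M0) / SD) * sqrt(p * q)
rpb = ((52.18 - 32.77) / 11.2) * sqrt(0.35 * 0.65)
rpb = 0.8266

0.8266


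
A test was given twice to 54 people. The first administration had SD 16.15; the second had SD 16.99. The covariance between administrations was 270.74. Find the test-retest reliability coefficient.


r = cov(X,Y) / (SD_X * SD_Y)
r = 270.74 / (16.15 * 16.99)
r = 270.74 / 274.3885
r = 0.9867

0.9867


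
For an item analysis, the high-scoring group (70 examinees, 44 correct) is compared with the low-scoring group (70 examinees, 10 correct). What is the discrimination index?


p_upper = 44/70 = 0.6286
p_lower = 10/70 = 0.1429
D = 0.6286 - 0.1429 = 0.4857

0.4857


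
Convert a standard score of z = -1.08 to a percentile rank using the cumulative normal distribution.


CDF(z) = 0.5 * (1 + erf(z/sqrt(2)))
erf(-0.7637) = -0.7199
CDF = 0.1401
Percentile rank = 0.1401 * 100 = 14.01

14.01


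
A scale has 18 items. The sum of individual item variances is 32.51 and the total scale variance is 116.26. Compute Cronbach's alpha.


alpha = (k/(k-1)) * (1 - sum(si^2)/s_total^2)
= (18/17) * (1 - 32.51/116.26)
alpha = 0.7627

0.7627


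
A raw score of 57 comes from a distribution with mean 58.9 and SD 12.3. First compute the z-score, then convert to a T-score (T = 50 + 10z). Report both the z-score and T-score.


z = (X - mean) / SD = (57 - 58.9) / 12.3
z = -1.9 / 12.3
z = -0.1545
T-score = T = 50 + 10z
Carry z at full precision (z = -1.9 / 12.3) into the conversion:
T-score = 50 + 10 * (-1.9 / 12.3) = 50 + -19 / 12.3
T-score = 50 + -1.5447
T-score = 48.4553

48.4553


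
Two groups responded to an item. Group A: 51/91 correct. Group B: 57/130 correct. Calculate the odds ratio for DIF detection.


Odds_A = 51/40 = 1.275
Odds_B = 57/73 = 0.7808
OR = Odds_A / Odds_B = 1.275 / 0.7808
Exactly, OR = (51 * 73) / (40 * 57) = 3723 / 2280
OR = 1.6329

1.6329


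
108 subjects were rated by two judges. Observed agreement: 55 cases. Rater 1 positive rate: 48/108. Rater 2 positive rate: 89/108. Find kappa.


P_o = 55/108 = 0.509259
P_e = (48*89 + 60*19) / 11664 = 0.463992
kappa = (P_o - P_e) / (1 - P_e)
kappa = (0.509259 - 0.463992) / (1 - 0.463992)
kappa = 0.0845

0.0845


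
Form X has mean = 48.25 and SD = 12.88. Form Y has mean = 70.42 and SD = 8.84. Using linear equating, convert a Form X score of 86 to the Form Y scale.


slope = SD_Y / SD_X = 8.84 / 12.88 ~ 0.6863
intercept = mean_Y - slope * mean_X = 70.42 - (8.84 / 12.88) * 48.25 ~ 37.3043
Y = slope * X + intercept. To avoid rounding drift from the rounded slope/intercept, evaluate the equivalent form Y = mean_Y + SD_Y * (X - mean_X) / SD_X at full precision:
Y = 70.42 + 8.84 * (86 - 48.25) / 12.88
Y = 70.42 + 8.84 * 37.75 / 12.88
Y = 70.42 + 333.71 / 12.88
Y = 70.42 + 25.9092
Y = 96.3292

96.3292


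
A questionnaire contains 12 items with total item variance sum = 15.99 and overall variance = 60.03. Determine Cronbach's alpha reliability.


alpha = (k/(k-1)) * (1 - sum(si^2)/s_total^2)
= (12/11) * (1 - 15.99/60.03)
alpha = 0.8003

0.8003


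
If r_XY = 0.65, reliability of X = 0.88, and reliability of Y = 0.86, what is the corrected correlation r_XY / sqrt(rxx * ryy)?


r_corrected = rxy / sqrt(rxx * ryy)
= 0.65 / sqrt(0.88 * 0.86)
= 0.65 / sqrt(0.7568)
= 0.65 / 0.869943
r_corrected = 0.7472

0.7472


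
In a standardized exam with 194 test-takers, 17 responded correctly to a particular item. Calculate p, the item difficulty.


Item difficulty p = number correct / total examinees
p = 17 / 194
p = 0.0876

0.0876


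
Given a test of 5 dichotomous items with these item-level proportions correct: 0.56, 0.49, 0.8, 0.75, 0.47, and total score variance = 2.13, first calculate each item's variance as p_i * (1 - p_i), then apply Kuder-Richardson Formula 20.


For each item, compute p_i * q_i:
  Item 1: 0.56 * 0.44 = 0.2464
  Item 2: 0.49 * 0.51 = 0.2499
  Item 3: 0.8 * 0.2 = 0.16
  Item 4: 0.75 * 0.25 = 0.1875
  Item 5: 0.47 * 0.53 = 0.2491
Sum(p_i * q_i) = 0.2464 + 0.2499 + 0.16 + 0.1875 + 0.2491 = 1.0929
KR-20 = (k/(k-1)) * (1 - Sum(p_i*q_i) / Var_total)
= (5/4) * (1 - 1.0929/2.13)
= 1.25 * 0.4869
KR-20 = 0.6086

0.6086


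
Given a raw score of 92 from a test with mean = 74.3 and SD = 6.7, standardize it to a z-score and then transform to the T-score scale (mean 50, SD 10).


z = (X - mean) / SD = (92 - 74.3) / 6.7
z = 17.7 / 6.7
z = 2.6418
T-score = T = 50 + 10z
Carry z at full precision (z = 17.7 / 6.7) into the conversion:
T-score = 50 + 10 * (17.7 / 6.7) = 50 + 177 / 6.7
T-score = 50 + 26.4179
T-score = 76.4179

76.4179


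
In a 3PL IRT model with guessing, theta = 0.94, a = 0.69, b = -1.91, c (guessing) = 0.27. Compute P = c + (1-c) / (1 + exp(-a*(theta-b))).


logit = 0.69*(0.94 - -1.91) = 1.9665
P* = 1/(1 + exp(-1.9665)) = 0.8772
P = 0.27 + (1 - 0.27) * 0.8772
P = 0.9104

0.9104


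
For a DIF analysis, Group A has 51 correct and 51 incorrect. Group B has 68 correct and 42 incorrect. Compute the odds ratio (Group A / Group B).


Odds_A = 51/51 = 1.0
Odds_B = 68/42 = 1.619
OR = Odds_A / Odds_B = 1.0 / 1.619
Exactly, OR = (51 * 42) / (51 * 68) = 2142 / 3468
OR = 0.6176

0.6176


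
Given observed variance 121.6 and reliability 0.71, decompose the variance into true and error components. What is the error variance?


var_true = rxx * var_obs = 0.71 * 121.6 = 86.336
var_error = var_obs - var_true
var_error = 121.6 - 86.336
var_error = 35.264

35.264


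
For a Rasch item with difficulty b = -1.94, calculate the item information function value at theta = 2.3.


P = 1/(1+exp(-(2.3--1.94))) = 0.9858
I = P*(1-P) = 0.9858 * 0.0142
I = 0.014

0.014


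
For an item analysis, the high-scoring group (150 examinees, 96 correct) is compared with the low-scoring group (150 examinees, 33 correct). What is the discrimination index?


p_upper = 96/150 = 0.64
p_lower = 33/150 = 0.22
D = 0.64 - 0.22 = 0.42

0.42


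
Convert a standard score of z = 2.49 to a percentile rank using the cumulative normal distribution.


CDF(z) = 0.5 * (1 + erf(z/sqrt(2)))
erf(1.7607) = 0.9872
CDF = 0.9936
Percentile rank = 0.9936 * 100 = 99.36

99.36


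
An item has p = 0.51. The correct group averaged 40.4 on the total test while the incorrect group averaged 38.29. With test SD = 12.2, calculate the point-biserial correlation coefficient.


q = 1 - p = 0.49
rpb = ((M1 - M0) / SD) * sqrt(p * q)
rpb = ((40.4 - 38.29) / 12.2) * sqrt(0.51 * 0.49)
rpb = 0.0865

0.0865


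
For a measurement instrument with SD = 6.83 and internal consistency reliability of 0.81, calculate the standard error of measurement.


SEM = SD * sqrt(1 - rxx)
SEM = 6.83 * sqrt(1 - 0.81)
SEM = 6.83 * sqrt(0.19) = 6.83 * 0.43589
SEM = 2.9771

2.9771


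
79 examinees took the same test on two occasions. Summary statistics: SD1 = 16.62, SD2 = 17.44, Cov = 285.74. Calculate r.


r = cov(X,Y) / (SD_X * SD_Y)
r = 285.74 / (16.62 * 17.44)
r = 285.74 / 289.8528
r = 0.9858

0.9858


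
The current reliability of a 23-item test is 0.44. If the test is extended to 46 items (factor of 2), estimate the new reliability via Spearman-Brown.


r_new = (n * rxx) / (1 + (n-1) * rxx)
r_new = (2 * 0.44) / (1 + 1 * 0.44)
r_new = 0.88 / 1.44
r_new = 0.6111

0.6111


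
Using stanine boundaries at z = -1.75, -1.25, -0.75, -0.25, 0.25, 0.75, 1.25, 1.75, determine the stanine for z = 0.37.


Stanine boundaries: [-1.75, -1.25, -0.75, -0.25, 0.25, 0.75, 1.25, 1.75]
z = 0.37
Check each boundary:
  z >= -1.75 -> could be stanine 2
  z >= -1.25 -> could be stanine 3
  z >= -0.75 -> could be stanine 4
  z >= -0.25 -> could be stanine 5
  z >= 0.25 -> could be stanine 6
  z < 0.75
  z < 1.25
  z < 1.75
Highest qualifying boundary gives stanine = 6

6


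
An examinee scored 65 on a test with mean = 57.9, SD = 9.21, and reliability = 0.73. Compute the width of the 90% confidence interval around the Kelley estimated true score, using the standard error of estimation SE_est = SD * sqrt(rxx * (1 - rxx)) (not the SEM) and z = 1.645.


True score estimate = 0.73*65 + 0.27*57.9 = 63.083
SE_est = SD * sqrt(rxx * (1 - rxx)) = 9.21 * sqrt(0.73 * 0.27) = 9.21 * sqrt(0.1971) = 4.088867
CI = T_est +/- z * SE_est, so width = 2 * z * SE_est = 2 * 1.645 * 4.088867
Width = 13.4524

13.4524


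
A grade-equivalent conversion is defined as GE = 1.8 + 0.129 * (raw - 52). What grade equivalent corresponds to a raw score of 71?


raw - median = 71 - 52 = 19
slope * diff = 0.129 * 19 = 2.451
GE = 1.8 + 2.451
GE = 4.251

4.251


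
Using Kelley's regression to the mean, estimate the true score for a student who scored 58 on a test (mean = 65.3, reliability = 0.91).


T_est = rxx * X + (1 - rxx) * mean
T_est = 0.91 * 58 + 0.09 * 65.3
T_est = 52.78 + 5.877
T_est = 58.657

58.657


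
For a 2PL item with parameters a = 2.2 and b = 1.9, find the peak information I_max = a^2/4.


For 2PL, max info at theta = b = 1.9
I_max = a^2 / 4 = 2.2^2 / 4
= 4.84 / 4
I_max = 1.21

1.21


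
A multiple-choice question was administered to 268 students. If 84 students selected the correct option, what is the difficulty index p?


Item difficulty p = number correct / total examinees
p = 84 / 268
p = 0.3134

0.3134


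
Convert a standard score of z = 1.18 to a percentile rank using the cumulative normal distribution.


CDF(z) = 0.5 * (1 + erf(z/sqrt(2)))
erf(0.8344) = 0.762
CDF = 0.881
Percentile rank = 0.881 * 100 = 88.1

88.1


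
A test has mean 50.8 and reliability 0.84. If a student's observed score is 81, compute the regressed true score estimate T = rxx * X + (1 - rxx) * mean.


T_est = rxx * X + (1 - rxx) * mean
T_est = 0.84 * 81 + 0.16 * 50.8
T_est = 68.04 + 8.128
T_est = 76.168

76.168


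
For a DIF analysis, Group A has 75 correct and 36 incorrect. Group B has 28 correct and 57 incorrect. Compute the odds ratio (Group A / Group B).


Odds_A = 75/36 = 2.0833
Odds_B = 28/57 = 0.4912
OR = Odds_A / Odds_B = 2.0833 / 0.4912
Exactly, OR = (75 * 57) / (36 * 28) = 4275 / 1008
OR = 4.2411

4.2411


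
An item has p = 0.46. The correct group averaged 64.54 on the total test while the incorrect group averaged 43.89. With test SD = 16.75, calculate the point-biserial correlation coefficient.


q = 1 - p = 0.54
rpb = ((M1 - M0) / SD) * sqrt(p * q)
rpb = ((64.54 - 43.89) / 16.75) * sqrt(0.46 * 0.54)
rpb = 0.6144

0.6144


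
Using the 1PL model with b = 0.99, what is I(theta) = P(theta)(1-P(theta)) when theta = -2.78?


P = 1/(1+exp(-(-2.78-0.99))) = 0.0225
I = P*(1-P) = 0.0225 * 0.9775
I = 0.022

0.022


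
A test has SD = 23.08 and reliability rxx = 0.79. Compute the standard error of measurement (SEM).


SEM = SD * sqrt(1 - rxx)
SEM = 23.08 * sqrt(1 - 0.79)
SEM = 23.08 * sqrt(0.21) = 23.08 * 0.458258
SEM = 10.5766

10.5766


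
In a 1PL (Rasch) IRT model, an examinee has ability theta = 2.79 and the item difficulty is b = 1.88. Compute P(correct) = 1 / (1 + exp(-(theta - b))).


theta - b = 2.79 - 1.88 = 0.91
exp(-(theta - b)) = exp(-0.91) = 0.4025
P = 1 / (1 + 0.4025)
P = 0.713

0.713


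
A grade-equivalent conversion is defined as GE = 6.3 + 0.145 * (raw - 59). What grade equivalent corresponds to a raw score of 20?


raw - median = 20 - 59 = -39
slope * diff = 0.145 * -39 = -5.655
GE = 6.3 + -5.655
GE = 0.645

0.645


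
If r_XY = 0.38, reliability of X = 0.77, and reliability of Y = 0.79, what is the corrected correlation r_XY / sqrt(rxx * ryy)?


r_corrected = rxy / sqrt(rxx * ryy)
= 0.38 / sqrt(0.77 * 0.79)
= 0.38 / sqrt(0.6083)
= 0.38 / 0.779936
r_corrected = 0.4872

0.4872


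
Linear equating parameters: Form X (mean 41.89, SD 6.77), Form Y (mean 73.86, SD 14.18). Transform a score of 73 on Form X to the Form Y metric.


slope = SD_Y / SD_X = 14.18 / 6.77 ~ 2.0945
intercept = mean_Y - slope * mean_X = 73.86 - (14.18 / 6.77) * 41.89 ~ -13.8801
Y = slope * X + intercept. To avoid rounding drift from the rounded slope/intercept, evaluate the equivalent form Y = mean_Y + SD_Y * (X - mean_X) / SD_X at full precision:
Y = 73.86 + 14.18 * (73 - 41.89) / 6.77
Y = 73.86 + 14.18 * 31.11 / 6.77
Y = 73.86 + 441.1398 / 6.77
Y = 73.86 + 65.161
Y = 139.021

139.021


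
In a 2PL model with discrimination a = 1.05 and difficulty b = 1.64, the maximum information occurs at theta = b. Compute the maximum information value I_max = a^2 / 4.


For 2PL, max info at theta = b = 1.64
I_max = a^2 / 4 = 1.05^2 / 4
= 1.1025 / 4
I_max = 0.2756

0.2756


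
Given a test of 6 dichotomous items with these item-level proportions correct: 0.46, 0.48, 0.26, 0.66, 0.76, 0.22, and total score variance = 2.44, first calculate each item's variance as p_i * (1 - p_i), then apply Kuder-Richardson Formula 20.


For each item, compute p_i * q_i:
  Item 1: 0.46 * 0.54 = 0.2484
  Item 2: 0.48 * 0.52 = 0.2496
  Item 3: 0.26 * 0.74 = 0.1924
  Item 4: 0.66 * 0.34 = 0.2244
  Item 5: 0.76 * 0.24 = 0.1824
  Item 6: 0.22 * 0.78 = 0.1716
Sum(p_i * q_i) = 0.2484 + 0.2496 + 0.1924 + 0.2244 + 0.1824 + 0.1716 = 1.2688
KR-20 = (k/(k-1)) * (1 - Sum(p_i*q_i) / Var_total)
= (6/5) * (1 - 1.2688/2.44)
= 1.2 * 0.48
KR-20 = 0.576

0.576


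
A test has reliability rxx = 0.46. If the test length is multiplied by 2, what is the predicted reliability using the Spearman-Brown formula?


r_new = (n * rxx) / (1 + (n-1) * rxx)
r_new = (2 * 0.46) / (1 + 1 * 0.46)
r_new = 0.92 / 1.46
r_new = 0.6301

0.6301


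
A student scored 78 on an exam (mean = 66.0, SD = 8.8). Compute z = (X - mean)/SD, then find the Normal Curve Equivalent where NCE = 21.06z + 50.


z = (X - mean) / SD = (78 - 66.0) / 8.8
z = 12.0 / 8.8
z = 1.3636
NCE = NCE = 21.06z + 50
Carry z at full precision (z = 12.0 / 8.8) into the conversion:
NCE = 21.06 * (12.0 / 8.8) + 50 = 252.72 / 8.8 + 50
NCE = 28.7182 + 50
NCE = 78.7182

78.7182


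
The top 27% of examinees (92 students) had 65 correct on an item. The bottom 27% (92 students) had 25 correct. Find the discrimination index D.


p_upper = 65/92 = 0.7065
p_lower = 25/92 = 0.2717
D = 0.7065 - 0.2717 = 0.4348

0.4348


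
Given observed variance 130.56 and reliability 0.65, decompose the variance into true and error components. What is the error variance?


var_true = rxx * var_obs = 0.65 * 130.56 = 84.864
var_error = var_obs - var_true
var_error = 130.56 - 84.864
var_error = 45.696

45.696


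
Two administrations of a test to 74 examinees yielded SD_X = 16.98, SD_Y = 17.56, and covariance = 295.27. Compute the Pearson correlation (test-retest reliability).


r = cov(X,Y) / (SD_X * SD_Y)
r = 295.27 / (16.98 * 17.56)
r = 295.27 / 298.1688
r = 0.9903

0.9903


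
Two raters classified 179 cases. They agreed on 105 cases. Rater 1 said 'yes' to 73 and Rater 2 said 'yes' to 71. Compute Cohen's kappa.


P_o = 105/179 = 0.586592
P_e = (73*71 + 106*108) / 32041 = 0.519054
kappa = (P_o - P_e) / (1 - P_e)
kappa = (0.586592 - 0.519054) / (1 - 0.519054)
kappa = 0.1404

0.1404


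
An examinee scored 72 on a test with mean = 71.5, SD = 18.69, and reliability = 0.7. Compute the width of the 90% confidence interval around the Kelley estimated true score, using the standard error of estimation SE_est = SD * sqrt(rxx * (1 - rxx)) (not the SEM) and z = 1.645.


True score estimate = 0.7*72 + 0.3*71.5 = 71.85
SE_est = SD * sqrt(rxx * (1 - rxx)) = 18.69 * sqrt(0.7 * 0.3) = 18.69 * sqrt(0.21) = 8.564834
CI = T_est +/- z * SE_est, so width = 2 * z * SE_est = 2 * 1.645 * 8.564834
Width = 28.1783

28.1783


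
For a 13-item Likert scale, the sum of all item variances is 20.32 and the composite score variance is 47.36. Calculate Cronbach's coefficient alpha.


alpha = (k/(k-1)) * (1 - sum(si^2)/s_total^2)
= (13/12) * (1 - 20.32/47.36)
alpha = 0.6185

0.6185


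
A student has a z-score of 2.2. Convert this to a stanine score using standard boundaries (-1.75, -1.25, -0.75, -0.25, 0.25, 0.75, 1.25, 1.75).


Stanine boundaries: [-1.75, -1.25, -0.75, -0.25, 0.25, 0.75, 1.25, 1.75]
z = 2.2
Check each boundary:
  z >= -1.75 -> could be stanine 2
  z >= -1.25 -> could be stanine 3
  z >= -0.75 -> could be stanine 4
  z >= -0.25 -> could be stanine 5
  z >= 0.25 -> could be stanine 6
  z >= 0.75 -> could be stanine 7
  z >= 1.25 -> could be stanine 8
  z >= 1.75 -> could be stanine 9
Highest qualifying boundary gives stanine = 9

9


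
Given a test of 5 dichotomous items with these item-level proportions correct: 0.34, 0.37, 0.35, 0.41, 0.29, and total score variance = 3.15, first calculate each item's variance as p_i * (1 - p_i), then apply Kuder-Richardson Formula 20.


For each item, compute p_i * q_i:
  Item 1: 0.34 * 0.66 = 0.2244
  Item 2: 0.37 * 0.63 = 0.2331
  Item 3: 0.35 * 0.65 = 0.2275
  Item 4: 0.41 * 0.59 = 0.2419
  Item 5: 0.29 * 0.71 = 0.2059
Sum(p_i * q_i) = 0.2244 + 0.2331 + 0.2275 + 0.2419 + 0.2059 = 1.1328
KR-20 = (k/(k-1)) * (1 - Sum(p_i*q_i) / Var_total)
= (5/4) * (1 - 1.1328/3.15)
= 1.25 * 0.6404
KR-20 = 0.8005

0.8005


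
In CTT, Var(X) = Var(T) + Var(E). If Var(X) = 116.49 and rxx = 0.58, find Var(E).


var_true = rxx * var_obs = 0.58 * 116.49 = 67.5642
var_error = var_obs - var_true
var_error = 116.49 - 67.5642
var_error = 48.9258

48.9258


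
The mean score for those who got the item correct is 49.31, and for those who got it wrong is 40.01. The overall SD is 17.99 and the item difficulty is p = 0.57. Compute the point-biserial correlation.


q = 1 - p = 0.43
rpb = ((M1 - M0) / SD) * sqrt(p * q)
rpb = ((49.31 - 40.01) / 17.99) * sqrt(0.57 * 0.43)
rpb = 0.2559

0.2559


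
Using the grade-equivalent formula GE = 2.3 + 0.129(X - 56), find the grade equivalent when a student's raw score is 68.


raw - median = 68 - 56 = 12
slope * diff = 0.129 * 12 = 1.548
GE = 2.3 + 1.548
GE = 3.848

3.848


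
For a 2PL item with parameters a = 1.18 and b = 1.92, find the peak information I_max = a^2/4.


For 2PL, max info at theta = b = 1.92
I_max = a^2 / 4 = 1.18^2 / 4
= 1.3924 / 4
I_max = 0.3481

0.3481


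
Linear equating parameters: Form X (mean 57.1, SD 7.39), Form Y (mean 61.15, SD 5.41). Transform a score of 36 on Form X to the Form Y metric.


slope = SD_Y / SD_X = 5.41 / 7.39 ~ 0.7321
intercept = mean_Y - slope * mean_X = 61.15 - (5.41 / 7.39) * 57.1 ~ 19.3488
Y = slope * X + intercept. To avoid rounding drift from the rounded slope/intercept, evaluate the equivalent form Y = mean_Y + SD_Y * (X - mean_X) / SD_X at full precision:
Y = 61.15 + 5.41 * (36 - 57.1) / 7.39
Y = 61.15 - 5.41 * 21.1 / 7.39
Y = 61.15 - 114.151 / 7.39
Y = 61.15 - 15.4467
Y = 45.7033

45.7033


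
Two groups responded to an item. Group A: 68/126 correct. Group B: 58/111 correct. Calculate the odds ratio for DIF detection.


Odds_A = 68/58 = 1.1724
Odds_B = 58/53 = 1.0943
OR = Odds_A / Odds_B = 1.1724 / 1.0943
Exactly, OR = (68 * 53) / (58 * 58) = 3604 / 3364
OR = 1.0713

1.0713


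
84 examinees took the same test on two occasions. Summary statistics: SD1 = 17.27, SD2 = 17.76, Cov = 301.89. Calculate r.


r = cov(X,Y) / (SD_X * SD_Y)
r = 301.89 / (17.27 * 17.76)
r = 301.89 / 306.7152
r = 0.9843

0.9843


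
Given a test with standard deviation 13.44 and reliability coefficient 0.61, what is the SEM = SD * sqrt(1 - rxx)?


SEM = SD * sqrt(1 - rxx)
SEM = 13.44 * sqrt(1 - 0.61)
SEM = 13.44 * sqrt(0.39) = 13.44 * 0.6245
SEM = 8.3933

8.3933


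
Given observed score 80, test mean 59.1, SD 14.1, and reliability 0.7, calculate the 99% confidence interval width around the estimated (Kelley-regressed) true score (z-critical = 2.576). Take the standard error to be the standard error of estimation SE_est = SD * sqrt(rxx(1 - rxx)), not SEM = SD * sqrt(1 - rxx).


True score estimate = 0.7*80 + 0.3*59.1 = 73.73
SE_est = SD * sqrt(rxx * (1 - rxx)) = 14.1 * sqrt(0.7 * 0.3) = 14.1 * sqrt(0.21) = 6.461432
CI = T_est +/- z * SE_est, so width = 2 * z * SE_est = 2 * 2.576 * 6.461432
Width = 33.2893

33.2893


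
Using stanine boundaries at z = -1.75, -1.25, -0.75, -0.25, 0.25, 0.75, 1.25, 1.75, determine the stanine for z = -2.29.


Stanine boundaries: [-1.75, -1.25, -0.75, -0.25, 0.25, 0.75, 1.25, 1.75]
z = -2.29
Check each boundary:
  z < -1.75
  z < -1.25
  z < -0.75
  z < -0.25
  z < 0.25
  z < 0.75
  z < 1.25
  z < 1.75
Highest qualifying boundary gives stanine = 1

1


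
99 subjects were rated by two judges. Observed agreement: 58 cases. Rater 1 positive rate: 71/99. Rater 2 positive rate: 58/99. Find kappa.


P_o = 58/99 = 0.585859
P_e = (71*58 + 28*41) / 9801 = 0.537292
kappa = (P_o - P_e) / (1 - P_e)
kappa = (0.585859 - 0.537292) / (1 - 0.537292)
kappa = 0.105

0.105


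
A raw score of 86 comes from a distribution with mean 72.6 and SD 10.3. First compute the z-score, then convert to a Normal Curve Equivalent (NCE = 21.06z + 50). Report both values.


z = (X - mean) / SD = (86 - 72.6) / 10.3
z = 13.4 / 10.3
z = 1.301
NCE = NCE = 21.06z + 50
Carry z at full precision (z = 13.4 / 10.3) into the conversion:
NCE = 21.06 * (13.4 / 10.3) + 50 = 282.204 / 10.3 + 50
NCE = 27.3984 + 50
NCE = 77.3984

77.3984
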